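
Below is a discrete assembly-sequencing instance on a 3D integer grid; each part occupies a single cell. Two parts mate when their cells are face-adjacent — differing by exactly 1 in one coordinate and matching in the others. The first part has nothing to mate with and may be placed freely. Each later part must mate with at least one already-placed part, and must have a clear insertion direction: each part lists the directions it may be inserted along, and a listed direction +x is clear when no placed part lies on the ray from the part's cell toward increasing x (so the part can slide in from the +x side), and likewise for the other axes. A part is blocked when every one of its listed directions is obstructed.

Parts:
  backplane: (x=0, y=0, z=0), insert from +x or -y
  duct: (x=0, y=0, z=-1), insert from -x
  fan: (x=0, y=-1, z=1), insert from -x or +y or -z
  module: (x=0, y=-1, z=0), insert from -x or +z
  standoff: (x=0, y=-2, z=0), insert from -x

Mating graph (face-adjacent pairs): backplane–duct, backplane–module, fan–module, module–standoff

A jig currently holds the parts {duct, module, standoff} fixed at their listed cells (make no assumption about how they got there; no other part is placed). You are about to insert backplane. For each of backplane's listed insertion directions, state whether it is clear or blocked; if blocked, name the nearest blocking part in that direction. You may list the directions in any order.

+x: clear; -y: blocked by module

+x: ray from backplane(0, 0, 0) has no placed part ⇒ clear
-y: nearest on ray is module@(0, -1, 0) ⇒ blocked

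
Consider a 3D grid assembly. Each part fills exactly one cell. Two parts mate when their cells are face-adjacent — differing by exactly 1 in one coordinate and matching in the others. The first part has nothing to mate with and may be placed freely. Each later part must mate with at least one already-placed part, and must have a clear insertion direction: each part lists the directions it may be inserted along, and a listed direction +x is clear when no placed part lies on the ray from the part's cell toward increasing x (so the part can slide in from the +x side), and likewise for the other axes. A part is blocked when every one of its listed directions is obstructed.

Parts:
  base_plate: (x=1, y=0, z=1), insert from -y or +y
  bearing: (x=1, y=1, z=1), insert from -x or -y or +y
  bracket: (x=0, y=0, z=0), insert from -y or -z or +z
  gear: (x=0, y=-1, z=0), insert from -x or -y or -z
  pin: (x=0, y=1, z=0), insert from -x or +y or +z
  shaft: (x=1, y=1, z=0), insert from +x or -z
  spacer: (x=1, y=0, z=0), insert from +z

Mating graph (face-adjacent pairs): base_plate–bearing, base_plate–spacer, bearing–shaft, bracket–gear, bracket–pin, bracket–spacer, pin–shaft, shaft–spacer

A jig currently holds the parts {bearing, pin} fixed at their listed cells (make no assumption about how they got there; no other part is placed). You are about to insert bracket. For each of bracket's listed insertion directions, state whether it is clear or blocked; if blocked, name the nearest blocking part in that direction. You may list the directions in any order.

-y: ray from bracket(0, 0, 0) has no placed part ⇒ clear
-z: ray from bracket(0, 0, 0) has no placed part ⇒ clear
+z: ray from bracket(0, 0, 0) has no placed part ⇒ clear

+z: clear; -y: clear; -z: clear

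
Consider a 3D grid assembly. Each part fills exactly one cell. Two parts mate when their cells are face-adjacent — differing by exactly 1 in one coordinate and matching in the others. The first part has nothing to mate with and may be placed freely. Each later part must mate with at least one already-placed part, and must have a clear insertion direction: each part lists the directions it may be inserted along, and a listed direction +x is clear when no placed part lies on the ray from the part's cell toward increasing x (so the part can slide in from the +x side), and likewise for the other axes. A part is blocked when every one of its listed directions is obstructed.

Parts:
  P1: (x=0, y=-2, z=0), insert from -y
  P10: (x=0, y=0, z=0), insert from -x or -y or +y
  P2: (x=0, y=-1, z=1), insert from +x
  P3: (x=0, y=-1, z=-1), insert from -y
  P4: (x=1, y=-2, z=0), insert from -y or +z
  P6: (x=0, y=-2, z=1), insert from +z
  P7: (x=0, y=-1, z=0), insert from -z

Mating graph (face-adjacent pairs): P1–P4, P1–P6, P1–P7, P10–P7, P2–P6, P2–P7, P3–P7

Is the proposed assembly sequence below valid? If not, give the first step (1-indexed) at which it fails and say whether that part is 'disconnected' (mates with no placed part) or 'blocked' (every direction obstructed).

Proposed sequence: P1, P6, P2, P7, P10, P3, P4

Valid

1. P1@(0, -2, 0) [-y clear] — {P1}
2. P6@(0, -2, 1) [+z clear] — {P1, P6}
3. P2@(0, -1, 1) [+x clear] — {P1, P2, P6}
4. P7@(0, -1, 0) [-z clear] — {P1, P2, P6, P7}
5. P10@(0, 0, 0) [-x clear] — {P1, P10, P2, P6, P7}
6. P3@(0, -1, -1) [-y clear] — {P1, P10, P2, P3, P6, P7}
7. P4@(1, -2, 0) [-y clear] — {P1, P10, P2, P3, P4, P6, P7}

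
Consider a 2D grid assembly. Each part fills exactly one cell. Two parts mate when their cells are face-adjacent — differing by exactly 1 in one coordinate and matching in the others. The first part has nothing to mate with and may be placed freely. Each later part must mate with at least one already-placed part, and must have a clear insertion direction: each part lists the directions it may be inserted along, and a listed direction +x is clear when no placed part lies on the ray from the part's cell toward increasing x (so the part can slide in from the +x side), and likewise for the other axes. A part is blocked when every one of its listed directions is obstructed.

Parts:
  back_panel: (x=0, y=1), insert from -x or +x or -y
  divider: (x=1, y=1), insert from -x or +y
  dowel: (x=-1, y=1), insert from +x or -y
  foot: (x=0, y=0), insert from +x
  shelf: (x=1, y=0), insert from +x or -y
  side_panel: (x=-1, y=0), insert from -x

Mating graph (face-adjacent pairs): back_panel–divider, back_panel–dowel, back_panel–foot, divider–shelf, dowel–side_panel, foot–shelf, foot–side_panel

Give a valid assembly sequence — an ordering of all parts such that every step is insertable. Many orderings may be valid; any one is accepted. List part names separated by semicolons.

1. foot@(0, 0) [+x clear] — {foot}
2. side_panel@(-1, 0) [-x clear] — {foot, side_panel}
3. dowel@(-1, 1) [+x clear] — {dowel, foot, side_panel}
4. back_panel@(0, 1) [+x clear] — {back_panel, dowel, foot, side_panel}
5. divider@(1, 1) [+y clear] — {back_panel, divider, dowel, foot, side_panel}
6. shelf@(1, 0) [+x clear] — {back_panel, divider, dowel, foot, shelf, side_panel}

foot; side_panel; dowel; back_panel; divider; shelf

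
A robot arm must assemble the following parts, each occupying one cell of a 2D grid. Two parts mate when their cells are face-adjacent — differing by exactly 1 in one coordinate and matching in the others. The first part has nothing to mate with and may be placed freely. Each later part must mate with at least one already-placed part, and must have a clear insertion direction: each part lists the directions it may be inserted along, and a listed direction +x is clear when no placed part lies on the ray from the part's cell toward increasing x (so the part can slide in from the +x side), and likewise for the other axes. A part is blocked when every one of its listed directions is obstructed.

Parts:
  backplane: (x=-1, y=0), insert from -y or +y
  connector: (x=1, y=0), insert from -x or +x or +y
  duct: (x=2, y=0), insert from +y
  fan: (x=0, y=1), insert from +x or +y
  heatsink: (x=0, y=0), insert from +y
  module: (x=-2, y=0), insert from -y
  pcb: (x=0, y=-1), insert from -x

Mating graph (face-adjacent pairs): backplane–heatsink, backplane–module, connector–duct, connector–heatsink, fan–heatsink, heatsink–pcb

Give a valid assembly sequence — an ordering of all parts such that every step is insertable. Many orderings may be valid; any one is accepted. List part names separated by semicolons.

1. module@(-2, 0) [-y clear] — {module}
2. backplane@(-1, 0) [-y clear] — {backplane, module}
3. heatsink@(0, 0) [+y clear] — {backplane, heatsink, module}
4. connector@(1, 0) [+x clear] — {backplane, connector, heatsink, module}
5. pcb@(0, -1) [-x clear] — {backplane, connector, heatsink, module, pcb}
6. fan@(0, 1) [+x clear] — {backplane, connector, fan, heatsink, module, pcb}
7. duct@(2, 0) [+y clear] — {backplane, connector, duct, fan, heatsink, module, pcb}

module; backplane; heatsink; connector; pcb; fan; duct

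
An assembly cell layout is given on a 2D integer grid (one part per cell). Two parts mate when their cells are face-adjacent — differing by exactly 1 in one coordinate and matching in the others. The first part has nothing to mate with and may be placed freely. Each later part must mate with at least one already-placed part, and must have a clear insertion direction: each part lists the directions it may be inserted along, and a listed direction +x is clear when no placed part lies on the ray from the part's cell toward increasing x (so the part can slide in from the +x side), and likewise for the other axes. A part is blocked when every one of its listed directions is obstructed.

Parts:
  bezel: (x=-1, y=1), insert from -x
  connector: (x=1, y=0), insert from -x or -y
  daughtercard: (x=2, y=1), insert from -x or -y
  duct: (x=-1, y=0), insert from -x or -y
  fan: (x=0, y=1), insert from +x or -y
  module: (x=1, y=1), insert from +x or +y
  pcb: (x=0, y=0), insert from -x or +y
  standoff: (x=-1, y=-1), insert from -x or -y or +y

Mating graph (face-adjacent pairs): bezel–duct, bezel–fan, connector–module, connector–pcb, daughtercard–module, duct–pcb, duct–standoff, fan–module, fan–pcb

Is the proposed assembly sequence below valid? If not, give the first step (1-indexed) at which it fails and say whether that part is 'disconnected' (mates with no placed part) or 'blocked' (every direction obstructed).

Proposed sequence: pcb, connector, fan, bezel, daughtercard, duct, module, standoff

1. pcb@(0, 0) [-x clear] — {pcb}
2. connector@(1, 0) [-y clear] — {connector, pcb}
3. fan@(0, 1) [+x clear] — {connector, fan, pcb}
4. bezel@(-1, 1) [-x clear] — {bezel, connector, fan, pcb}
5. daughtercard@(2, 1) — no placed neighbour ⇒ disconnected

Invalid at step 5 (disconnected)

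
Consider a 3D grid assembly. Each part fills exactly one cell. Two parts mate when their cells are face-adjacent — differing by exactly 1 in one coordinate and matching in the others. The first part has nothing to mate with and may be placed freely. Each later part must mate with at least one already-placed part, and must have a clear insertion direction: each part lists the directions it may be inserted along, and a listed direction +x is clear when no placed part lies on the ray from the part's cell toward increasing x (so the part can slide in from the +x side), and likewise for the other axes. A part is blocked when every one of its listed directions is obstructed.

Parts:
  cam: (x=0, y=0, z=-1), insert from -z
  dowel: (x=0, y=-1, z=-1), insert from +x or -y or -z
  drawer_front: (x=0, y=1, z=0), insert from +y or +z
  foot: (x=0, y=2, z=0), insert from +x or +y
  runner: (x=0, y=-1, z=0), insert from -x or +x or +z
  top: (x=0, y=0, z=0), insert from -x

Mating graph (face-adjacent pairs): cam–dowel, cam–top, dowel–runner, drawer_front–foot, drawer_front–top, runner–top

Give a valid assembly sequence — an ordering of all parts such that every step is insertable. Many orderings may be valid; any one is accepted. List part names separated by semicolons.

drawer_front; top; foot; cam; dowel; runner

1. drawer_front@(0, 1, 0) [+y clear] — {drawer_front}
2. top@(0, 0, 0) [-x clear] — {drawer_front, top}
3. foot@(0, 2, 0) [+x clear] — {drawer_front, foot, top}
4. cam@(0, 0, -1) [-z clear] — {cam, drawer_front, foot, top}
5. dowel@(0, -1, -1) [+x clear] — {cam, dowel, drawer_front, foot, top}
6. runner@(0, -1, 0) [-x clear] — {cam, dowel, drawer_front, foot, runner, top}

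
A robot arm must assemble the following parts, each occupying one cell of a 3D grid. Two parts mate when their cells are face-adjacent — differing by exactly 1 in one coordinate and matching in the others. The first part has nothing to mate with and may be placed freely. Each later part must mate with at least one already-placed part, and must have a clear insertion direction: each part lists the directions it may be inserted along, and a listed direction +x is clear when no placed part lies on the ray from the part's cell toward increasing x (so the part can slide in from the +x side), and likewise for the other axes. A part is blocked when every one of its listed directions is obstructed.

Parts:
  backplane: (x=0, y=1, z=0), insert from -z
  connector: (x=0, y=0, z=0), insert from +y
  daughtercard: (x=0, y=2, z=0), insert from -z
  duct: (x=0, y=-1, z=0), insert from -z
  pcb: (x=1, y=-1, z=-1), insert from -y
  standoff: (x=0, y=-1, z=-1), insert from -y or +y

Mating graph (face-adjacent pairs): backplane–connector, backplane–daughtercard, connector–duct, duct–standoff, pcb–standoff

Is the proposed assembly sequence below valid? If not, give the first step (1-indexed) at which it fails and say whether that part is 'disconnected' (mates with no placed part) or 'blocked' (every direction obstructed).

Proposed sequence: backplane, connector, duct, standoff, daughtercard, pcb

1. backplane@(0, 1, 0) [-z clear] — {backplane}
2. connector@(0, 0, 0) — +y all obstructed ⇒ blocked

Invalid at step 2 (blocked)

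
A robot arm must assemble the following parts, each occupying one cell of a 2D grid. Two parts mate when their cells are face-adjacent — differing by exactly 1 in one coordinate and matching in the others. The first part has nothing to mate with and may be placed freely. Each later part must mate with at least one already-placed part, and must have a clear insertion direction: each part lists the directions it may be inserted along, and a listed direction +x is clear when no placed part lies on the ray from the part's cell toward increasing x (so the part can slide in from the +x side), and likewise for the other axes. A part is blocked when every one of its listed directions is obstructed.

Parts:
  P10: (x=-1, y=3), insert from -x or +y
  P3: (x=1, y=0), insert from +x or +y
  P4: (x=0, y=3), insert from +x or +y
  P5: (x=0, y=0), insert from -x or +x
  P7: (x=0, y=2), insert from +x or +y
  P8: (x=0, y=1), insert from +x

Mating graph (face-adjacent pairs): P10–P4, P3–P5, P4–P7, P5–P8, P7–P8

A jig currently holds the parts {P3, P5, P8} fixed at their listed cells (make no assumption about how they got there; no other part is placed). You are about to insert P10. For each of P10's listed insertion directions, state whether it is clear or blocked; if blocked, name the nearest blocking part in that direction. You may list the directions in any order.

-x: ray from P10(-1, 3) has no placed part ⇒ clear
+y: ray from P10(-1, 3) has no placed part ⇒ clear

+y: clear; -x: clear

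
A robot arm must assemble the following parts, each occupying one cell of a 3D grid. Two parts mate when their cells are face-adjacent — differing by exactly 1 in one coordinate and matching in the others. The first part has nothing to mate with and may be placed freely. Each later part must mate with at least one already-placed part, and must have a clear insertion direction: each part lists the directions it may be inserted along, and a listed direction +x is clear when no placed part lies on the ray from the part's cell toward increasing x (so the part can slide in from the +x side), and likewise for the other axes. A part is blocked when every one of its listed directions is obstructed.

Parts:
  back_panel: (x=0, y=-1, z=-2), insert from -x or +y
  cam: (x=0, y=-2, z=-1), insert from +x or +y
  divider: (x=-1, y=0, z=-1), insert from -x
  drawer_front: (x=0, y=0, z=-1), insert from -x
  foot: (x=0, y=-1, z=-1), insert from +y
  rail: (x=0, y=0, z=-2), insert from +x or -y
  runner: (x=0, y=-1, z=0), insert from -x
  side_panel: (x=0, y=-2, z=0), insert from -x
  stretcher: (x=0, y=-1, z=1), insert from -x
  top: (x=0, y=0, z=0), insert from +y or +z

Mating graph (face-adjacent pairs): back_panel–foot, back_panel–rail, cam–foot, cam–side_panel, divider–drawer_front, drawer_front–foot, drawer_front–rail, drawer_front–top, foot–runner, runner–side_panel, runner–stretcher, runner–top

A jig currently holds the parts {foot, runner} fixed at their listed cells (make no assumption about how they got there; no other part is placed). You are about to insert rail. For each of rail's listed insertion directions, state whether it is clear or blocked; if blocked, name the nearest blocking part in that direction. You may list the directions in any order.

+x: clear; -y: clear

+x: ray from rail(0, 0, -2) has no placed part ⇒ clear
-y: ray from rail(0, 0, -2) has no placed part ⇒ clear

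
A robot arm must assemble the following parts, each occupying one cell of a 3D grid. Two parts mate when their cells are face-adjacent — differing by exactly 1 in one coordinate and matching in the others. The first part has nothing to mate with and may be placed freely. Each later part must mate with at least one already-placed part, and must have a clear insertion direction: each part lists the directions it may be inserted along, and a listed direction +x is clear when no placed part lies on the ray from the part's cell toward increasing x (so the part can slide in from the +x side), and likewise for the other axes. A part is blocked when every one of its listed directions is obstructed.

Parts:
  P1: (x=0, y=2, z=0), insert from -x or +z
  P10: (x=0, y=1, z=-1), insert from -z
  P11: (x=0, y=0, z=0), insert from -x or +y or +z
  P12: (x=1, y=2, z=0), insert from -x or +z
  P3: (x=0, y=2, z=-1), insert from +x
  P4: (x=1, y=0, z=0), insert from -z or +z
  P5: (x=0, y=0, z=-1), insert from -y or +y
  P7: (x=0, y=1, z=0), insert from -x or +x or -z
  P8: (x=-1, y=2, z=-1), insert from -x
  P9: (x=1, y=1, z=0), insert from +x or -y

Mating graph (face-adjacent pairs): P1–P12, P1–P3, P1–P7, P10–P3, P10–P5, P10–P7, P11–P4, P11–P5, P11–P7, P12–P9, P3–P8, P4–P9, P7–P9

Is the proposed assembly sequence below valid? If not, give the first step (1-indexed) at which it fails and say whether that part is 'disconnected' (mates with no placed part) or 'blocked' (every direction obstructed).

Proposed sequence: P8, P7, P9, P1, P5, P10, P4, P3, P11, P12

Invalid at step 2 (disconnected)

1. P8@(-1, 2, -1) [-x clear] — {P8}
2. P7@(0, 1, 0) — no placed neighbour ⇒ disconnected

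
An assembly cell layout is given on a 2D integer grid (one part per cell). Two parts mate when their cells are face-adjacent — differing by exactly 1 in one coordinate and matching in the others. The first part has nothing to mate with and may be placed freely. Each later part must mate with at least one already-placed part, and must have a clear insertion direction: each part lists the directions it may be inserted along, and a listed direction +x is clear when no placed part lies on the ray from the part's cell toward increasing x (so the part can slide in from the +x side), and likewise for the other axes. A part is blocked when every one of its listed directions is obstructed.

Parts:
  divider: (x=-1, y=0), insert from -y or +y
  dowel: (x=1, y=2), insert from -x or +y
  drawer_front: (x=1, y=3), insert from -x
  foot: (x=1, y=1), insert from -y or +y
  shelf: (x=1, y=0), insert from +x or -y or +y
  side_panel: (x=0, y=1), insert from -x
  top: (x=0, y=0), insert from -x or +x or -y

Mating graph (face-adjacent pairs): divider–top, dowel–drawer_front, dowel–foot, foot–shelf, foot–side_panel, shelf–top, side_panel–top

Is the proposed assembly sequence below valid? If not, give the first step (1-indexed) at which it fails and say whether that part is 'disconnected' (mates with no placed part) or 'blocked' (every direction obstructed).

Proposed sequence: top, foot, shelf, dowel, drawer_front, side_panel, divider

1. top@(0, 0) [-x clear] — {top}
2. foot@(1, 1) — no placed neighbour ⇒ disconnected

Invalid at step 2 (disconnected)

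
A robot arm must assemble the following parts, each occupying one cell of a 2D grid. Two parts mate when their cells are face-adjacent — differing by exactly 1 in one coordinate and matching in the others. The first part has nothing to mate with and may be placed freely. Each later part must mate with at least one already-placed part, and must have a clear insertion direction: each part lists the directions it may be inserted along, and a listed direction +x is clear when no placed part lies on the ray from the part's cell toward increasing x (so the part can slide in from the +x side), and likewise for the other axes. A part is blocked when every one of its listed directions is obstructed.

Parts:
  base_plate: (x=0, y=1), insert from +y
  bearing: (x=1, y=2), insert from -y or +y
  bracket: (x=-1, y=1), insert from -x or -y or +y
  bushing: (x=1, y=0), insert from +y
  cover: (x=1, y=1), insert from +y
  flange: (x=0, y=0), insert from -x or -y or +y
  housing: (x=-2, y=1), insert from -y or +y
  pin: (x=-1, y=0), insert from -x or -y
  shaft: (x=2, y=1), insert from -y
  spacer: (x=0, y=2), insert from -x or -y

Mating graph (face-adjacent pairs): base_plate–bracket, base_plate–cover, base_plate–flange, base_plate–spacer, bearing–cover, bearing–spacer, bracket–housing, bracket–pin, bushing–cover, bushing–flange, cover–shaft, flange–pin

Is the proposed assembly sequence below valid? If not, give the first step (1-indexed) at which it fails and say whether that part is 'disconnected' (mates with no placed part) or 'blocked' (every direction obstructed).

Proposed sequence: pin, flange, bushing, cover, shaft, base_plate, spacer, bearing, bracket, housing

1. pin@(-1, 0) [-x clear] — {pin}
2. flange@(0, 0) [-y clear] — {flange, pin}
3. bushing@(1, 0) [+y clear] — {bushing, flange, pin}
4. cover@(1, 1) [+y clear] — {bushing, cover, flange, pin}
5. shaft@(2, 1) [-y clear] — {bushing, cover, flange, pin, shaft}
6. base_plate@(0, 1) [+y clear] — {base_plate, bushing, cover, flange, pin, shaft}
7. spacer@(0, 2) [-x clear] — {base_plate, bushing, cover, flange, pin, shaft, spacer}
8. bearing@(1, 2) [+y clear] — {base_plate, bearing, bushing, cover, flange, pin, shaft, spacer}
9. bracket@(-1, 1) [-x clear] — {base_plate, bearing, bracket, bushing, cover, flange, pin, shaft, spacer}
10. housing@(-2, 1) [-y clear] — {base_plate, bearing, bracket, bushing, cover, flange, housing, pin, shaft, spacer}

Valid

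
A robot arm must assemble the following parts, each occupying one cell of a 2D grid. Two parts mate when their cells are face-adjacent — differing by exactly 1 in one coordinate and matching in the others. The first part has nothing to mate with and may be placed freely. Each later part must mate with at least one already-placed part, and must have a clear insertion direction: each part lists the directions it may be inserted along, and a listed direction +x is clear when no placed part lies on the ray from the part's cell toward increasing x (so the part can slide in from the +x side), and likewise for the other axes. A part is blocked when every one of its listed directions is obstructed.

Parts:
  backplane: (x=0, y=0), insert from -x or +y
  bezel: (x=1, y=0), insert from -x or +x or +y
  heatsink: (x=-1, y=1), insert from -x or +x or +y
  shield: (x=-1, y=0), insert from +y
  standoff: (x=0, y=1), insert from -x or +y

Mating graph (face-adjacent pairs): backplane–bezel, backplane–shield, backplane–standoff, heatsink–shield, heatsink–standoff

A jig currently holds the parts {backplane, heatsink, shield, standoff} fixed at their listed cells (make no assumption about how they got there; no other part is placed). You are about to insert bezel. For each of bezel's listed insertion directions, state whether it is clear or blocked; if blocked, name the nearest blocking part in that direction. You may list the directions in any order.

-x: nearest on ray is backplane@(0, 0) ⇒ blocked
+x: ray from bezel(1, 0) has no placed part ⇒ clear
+y: ray from bezel(1, 0) has no placed part ⇒ clear

+x: clear; +y: clear; -x: blocked by backplane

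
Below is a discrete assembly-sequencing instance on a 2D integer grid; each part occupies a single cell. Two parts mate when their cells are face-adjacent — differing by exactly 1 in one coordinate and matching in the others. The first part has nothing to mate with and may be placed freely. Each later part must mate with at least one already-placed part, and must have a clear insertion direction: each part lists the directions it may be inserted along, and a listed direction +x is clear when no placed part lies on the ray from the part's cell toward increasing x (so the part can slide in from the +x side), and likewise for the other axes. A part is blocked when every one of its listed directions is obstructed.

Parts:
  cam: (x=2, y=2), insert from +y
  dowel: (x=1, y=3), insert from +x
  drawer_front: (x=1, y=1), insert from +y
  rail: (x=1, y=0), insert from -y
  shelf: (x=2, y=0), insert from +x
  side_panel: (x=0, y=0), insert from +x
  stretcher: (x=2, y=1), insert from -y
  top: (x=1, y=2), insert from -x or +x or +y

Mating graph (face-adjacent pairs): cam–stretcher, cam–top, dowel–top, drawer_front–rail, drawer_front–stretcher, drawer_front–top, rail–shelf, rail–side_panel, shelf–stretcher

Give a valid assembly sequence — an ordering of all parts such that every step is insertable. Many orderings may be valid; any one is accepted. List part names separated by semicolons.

side_panel; rail; drawer_front; top; cam; dowel; stretcher; shelf

1. side_panel@(0, 0) [+x clear] — {side_panel}
2. rail@(1, 0) [-y clear] — {rail, side_panel}
3. drawer_front@(1, 1) [+y clear] — {drawer_front, rail, side_panel}
4. top@(1, 2) [-x clear] — {drawer_front, rail, side_panel, top}
5. cam@(2, 2) [+y clear] — {cam, drawer_front, rail, side_panel, top}
6. dowel@(1, 3) [+x clear] — {cam, dowel, drawer_front, rail, side_panel, top}
7. stretcher@(2, 1) [-y clear] — {cam, dowel, drawer_front, rail, side_panel, stretcher, top}
8. shelf@(2, 0) [+x clear] — {cam, dowel, drawer_front, rail, shelf, side_panel, stretcher, top}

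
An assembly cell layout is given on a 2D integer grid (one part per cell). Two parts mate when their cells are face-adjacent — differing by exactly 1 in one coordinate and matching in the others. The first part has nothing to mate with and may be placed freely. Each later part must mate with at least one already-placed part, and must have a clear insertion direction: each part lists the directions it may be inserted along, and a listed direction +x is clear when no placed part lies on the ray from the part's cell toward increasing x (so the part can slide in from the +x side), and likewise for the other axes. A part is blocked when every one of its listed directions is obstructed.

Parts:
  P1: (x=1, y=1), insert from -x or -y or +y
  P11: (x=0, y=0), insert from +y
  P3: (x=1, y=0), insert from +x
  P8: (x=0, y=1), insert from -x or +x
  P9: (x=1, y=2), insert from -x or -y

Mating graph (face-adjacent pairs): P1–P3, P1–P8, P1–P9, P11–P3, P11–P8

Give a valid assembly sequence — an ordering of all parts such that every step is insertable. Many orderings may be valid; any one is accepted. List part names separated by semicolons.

P11; P3; P1; P9; P8

1. P11@(0, 0) [+y clear] — {P11}
2. P3@(1, 0) [+x clear] — {P11, P3}
3. P1@(1, 1) [-x clear] — {P1, P11, P3}
4. P9@(1, 2) [-x clear] — {P1, P11, P3, P9}
5. P8@(0, 1) [-x clear] — {P1, P11, P3, P8, P9}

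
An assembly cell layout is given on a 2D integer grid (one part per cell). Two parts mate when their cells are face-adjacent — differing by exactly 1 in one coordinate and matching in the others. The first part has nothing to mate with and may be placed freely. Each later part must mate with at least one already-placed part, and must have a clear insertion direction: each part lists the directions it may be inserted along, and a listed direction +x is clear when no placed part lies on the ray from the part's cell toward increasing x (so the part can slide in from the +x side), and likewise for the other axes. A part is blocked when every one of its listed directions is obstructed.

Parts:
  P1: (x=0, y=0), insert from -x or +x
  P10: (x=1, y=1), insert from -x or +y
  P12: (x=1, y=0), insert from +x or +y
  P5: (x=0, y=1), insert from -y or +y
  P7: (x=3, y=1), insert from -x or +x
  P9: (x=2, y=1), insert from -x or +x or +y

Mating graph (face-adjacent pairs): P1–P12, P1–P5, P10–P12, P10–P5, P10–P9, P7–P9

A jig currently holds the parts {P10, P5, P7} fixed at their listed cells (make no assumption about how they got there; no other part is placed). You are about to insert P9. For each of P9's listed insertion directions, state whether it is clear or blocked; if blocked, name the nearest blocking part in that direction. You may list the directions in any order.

-x: nearest on ray is P10@(1, 1) ⇒ blocked
+x: nearest on ray is P7@(3, 1) ⇒ blocked
+y: ray from P9(2, 1) has no placed part ⇒ clear

+x: blocked by P7; +y: clear; -x: blocked by P10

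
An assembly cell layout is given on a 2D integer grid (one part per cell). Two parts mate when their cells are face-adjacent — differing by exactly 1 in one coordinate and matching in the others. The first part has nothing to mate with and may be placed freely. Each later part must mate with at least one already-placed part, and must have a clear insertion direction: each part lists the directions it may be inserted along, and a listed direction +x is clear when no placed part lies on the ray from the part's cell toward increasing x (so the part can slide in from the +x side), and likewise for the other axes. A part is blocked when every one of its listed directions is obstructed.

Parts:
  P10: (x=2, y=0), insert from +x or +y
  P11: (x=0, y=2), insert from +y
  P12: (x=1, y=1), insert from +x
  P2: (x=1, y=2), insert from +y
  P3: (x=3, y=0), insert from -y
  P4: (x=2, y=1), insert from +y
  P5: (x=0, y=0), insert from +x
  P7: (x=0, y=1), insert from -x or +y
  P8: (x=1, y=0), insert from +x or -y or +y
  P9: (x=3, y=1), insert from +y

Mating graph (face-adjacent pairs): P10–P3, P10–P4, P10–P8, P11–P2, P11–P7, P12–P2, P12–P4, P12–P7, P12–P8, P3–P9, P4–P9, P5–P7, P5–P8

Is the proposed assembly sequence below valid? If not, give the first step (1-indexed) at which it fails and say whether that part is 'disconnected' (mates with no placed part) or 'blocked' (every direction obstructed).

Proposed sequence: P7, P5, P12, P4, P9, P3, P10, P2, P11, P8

Invalid at step 7 (blocked)

1. P7@(0, 1) [-x clear] — {P7}
2. P5@(0, 0) [+x clear] — {P5, P7}
3. P12@(1, 1) [+x clear] — {P12, P5, P7}
4. P4@(2, 1) [+y clear] — {P12, P4, P5, P7}
5. P9@(3, 1) [+y clear] — {P12, P4, P5, P7, P9}
6. P3@(3, 0) [-y clear] — {P12, P3, P4, P5, P7, P9}
7. P10@(2, 0) — +x/+y all obstructed ⇒ blocked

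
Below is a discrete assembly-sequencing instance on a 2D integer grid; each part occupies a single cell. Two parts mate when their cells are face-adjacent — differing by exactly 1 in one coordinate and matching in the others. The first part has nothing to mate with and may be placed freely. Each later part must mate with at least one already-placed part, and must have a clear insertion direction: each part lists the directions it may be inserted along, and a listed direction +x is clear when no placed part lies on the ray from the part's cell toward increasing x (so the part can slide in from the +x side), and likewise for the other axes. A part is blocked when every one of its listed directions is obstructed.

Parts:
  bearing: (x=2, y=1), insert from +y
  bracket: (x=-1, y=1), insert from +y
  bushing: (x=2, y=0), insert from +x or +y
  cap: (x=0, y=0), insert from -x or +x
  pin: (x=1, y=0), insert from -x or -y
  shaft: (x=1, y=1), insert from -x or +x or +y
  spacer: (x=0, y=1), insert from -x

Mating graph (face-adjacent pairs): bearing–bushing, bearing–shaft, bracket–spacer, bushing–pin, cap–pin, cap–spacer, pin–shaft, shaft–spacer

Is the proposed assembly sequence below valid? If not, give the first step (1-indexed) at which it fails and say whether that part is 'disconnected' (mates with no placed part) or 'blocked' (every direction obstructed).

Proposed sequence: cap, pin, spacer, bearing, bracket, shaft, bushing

1. cap@(0, 0) [-x clear] — {cap}
2. pin@(1, 0) [-y clear] — {cap, pin}
3. spacer@(0, 1) [-x clear] — {cap, pin, spacer}
4. bearing@(2, 1) — no placed neighbour ⇒ disconnected

Invalid at step 4 (disconnected)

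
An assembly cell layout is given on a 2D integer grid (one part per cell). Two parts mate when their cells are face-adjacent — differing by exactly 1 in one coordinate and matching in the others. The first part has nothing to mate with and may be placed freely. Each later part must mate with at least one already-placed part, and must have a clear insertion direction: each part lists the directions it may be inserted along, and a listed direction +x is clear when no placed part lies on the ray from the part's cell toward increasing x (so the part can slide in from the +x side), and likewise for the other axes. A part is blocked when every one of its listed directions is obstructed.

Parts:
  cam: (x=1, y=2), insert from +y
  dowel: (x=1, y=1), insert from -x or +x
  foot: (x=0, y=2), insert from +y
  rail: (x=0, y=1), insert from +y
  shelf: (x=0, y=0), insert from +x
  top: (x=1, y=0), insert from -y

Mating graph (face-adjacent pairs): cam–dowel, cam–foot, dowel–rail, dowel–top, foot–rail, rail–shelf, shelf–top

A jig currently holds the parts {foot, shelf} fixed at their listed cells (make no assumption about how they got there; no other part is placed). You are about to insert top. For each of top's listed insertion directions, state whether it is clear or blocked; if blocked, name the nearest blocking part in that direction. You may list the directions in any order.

-y: ray from top(1, 0) has no placed part ⇒ clear

-y: clear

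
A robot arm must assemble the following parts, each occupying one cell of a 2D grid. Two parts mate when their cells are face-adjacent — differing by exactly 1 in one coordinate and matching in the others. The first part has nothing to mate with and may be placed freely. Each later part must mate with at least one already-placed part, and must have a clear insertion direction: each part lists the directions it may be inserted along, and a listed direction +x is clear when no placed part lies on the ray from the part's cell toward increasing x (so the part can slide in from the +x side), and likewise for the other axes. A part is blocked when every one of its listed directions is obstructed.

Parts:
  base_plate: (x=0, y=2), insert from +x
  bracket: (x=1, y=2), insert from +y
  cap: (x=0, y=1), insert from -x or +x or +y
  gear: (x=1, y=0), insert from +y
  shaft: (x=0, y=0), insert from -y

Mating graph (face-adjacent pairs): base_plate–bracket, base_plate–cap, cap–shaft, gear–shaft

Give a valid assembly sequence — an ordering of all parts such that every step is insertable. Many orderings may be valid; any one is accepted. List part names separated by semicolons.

base_plate; cap; shaft; gear; bracket

1. base_plate@(0, 2) [+x clear] — {base_plate}
2. cap@(0, 1) [-x clear] — {base_plate, cap}
3. shaft@(0, 0) [-y clear] — {base_plate, cap, shaft}
4. gear@(1, 0) [+y clear] — {base_plate, cap, gear, shaft}
5. bracket@(1, 2) [+y clear] — {base_plate, bracket, cap, gear, shaft}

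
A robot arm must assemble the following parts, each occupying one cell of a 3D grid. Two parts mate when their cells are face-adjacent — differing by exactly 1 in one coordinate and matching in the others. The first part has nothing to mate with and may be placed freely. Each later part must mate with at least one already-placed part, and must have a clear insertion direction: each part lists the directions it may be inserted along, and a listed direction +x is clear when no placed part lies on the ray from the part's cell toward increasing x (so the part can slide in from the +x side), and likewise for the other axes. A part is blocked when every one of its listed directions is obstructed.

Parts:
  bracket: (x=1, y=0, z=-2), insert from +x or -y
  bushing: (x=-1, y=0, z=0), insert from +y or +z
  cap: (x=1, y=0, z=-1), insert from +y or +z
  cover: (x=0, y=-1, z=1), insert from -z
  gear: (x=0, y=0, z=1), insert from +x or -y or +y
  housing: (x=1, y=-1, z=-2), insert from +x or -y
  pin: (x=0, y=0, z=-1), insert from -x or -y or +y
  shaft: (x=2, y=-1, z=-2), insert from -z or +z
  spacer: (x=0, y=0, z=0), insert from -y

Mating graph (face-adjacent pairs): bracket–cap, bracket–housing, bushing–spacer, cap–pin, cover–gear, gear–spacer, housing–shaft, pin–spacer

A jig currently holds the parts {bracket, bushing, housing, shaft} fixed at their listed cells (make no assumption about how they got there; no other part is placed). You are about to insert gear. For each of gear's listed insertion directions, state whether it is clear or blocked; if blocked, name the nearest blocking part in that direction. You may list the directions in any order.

+x: ray from gear(0, 0, 1) has no placed part ⇒ clear
-y: ray from gear(0, 0, 1) has no placed part ⇒ clear
+y: ray from gear(0, 0, 1) has no placed part ⇒ clear

+x: clear; +y: clear; -y: clear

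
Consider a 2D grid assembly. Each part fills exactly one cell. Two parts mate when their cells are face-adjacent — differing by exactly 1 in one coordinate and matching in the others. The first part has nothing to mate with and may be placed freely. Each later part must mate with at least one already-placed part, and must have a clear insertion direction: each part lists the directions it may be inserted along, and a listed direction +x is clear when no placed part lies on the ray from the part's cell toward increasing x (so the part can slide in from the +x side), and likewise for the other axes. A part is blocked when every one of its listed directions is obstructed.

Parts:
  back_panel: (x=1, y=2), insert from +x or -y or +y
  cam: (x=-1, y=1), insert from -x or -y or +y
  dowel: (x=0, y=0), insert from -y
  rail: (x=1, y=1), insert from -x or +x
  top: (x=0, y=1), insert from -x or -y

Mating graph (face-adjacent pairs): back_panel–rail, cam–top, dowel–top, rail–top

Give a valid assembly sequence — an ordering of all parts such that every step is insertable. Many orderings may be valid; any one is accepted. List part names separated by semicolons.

1. cam@(-1, 1) [-x clear] — {cam}
2. top@(0, 1) [-y clear] — {cam, top}
3. dowel@(0, 0) [-y clear] — {cam, dowel, top}
4. rail@(1, 1) [+x clear] — {cam, dowel, rail, top}
5. back_panel@(1, 2) [+x clear] — {back_panel, cam, dowel, rail, top}

cam; top; dowel; rail; back_panel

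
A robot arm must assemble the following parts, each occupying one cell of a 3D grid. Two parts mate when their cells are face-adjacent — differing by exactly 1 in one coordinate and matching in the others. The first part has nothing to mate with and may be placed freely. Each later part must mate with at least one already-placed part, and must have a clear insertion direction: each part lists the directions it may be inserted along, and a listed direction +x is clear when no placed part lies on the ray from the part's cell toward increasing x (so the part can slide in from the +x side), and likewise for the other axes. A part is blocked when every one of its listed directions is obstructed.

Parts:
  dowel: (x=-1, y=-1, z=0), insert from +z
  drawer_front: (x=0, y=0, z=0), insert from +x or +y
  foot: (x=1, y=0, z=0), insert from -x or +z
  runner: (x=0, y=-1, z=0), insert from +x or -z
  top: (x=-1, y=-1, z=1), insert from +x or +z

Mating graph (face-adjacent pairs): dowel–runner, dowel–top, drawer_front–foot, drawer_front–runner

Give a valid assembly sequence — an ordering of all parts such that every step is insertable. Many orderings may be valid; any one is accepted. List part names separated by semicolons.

1. drawer_front@(0, 0, 0) [+x clear] — {drawer_front}
2. foot@(1, 0, 0) [+z clear] — {drawer_front, foot}
3. runner@(0, -1, 0) [+x clear] — {drawer_front, foot, runner}
4. dowel@(-1, -1, 0) [+z clear] — {dowel, drawer_front, foot, runner}
5. top@(-1, -1, 1) [+x clear] — {dowel, drawer_front, foot, runner, top}

drawer_front; foot; runner; dowel; top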